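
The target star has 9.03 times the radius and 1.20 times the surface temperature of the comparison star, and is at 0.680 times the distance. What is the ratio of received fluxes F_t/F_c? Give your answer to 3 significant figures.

366

L_t/L_c = (R_t/R_c)²(T_t/T_c)⁴ = (9.03)² × (1.20)⁴ = 169.1.
F_t/F_c = (L_t/L_c)/(d_t/d_c)² = 169.1 / (0.680)² = 365.7.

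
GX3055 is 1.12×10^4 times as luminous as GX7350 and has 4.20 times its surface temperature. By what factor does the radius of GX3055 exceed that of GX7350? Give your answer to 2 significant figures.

6.0

L ∝ R²T⁴ gives R ∝ √L / T², so
R_GX3055/R_GX7350 = √(1.12×10^4) / (4.20)² = 105.8 / 17.64 = 5.999.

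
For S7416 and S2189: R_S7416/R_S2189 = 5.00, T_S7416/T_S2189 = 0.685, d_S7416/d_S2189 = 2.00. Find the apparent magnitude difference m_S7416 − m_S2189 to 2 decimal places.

L_S7416/L_S2189 = (5.00)²(0.685)⁴ = 5.504.
F_S7416/F_S2189 = (L_S7416/L_S2189)/(d_S7416/d_S2189)² = 5.504/4.000 = 1.376.
m_S7416 − m_S2189 = −2.5 log₁₀(1.376) = -0.35.

-0.35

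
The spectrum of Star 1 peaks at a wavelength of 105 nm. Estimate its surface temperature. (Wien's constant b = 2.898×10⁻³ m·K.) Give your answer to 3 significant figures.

T = b/λ_max = 2.898×10⁻³ / (105×10⁻⁹) = 2.760×10^4 K.

2.76×10^4 K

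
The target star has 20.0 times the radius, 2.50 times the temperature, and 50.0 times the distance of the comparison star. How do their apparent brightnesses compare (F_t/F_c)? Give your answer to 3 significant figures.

L_t/L_c = (R_t/R_c)²(T_t/T_c)⁴ = (20.0)² × (2.50)⁴ = 1.562×10^4.
F_t/F_c = (L_t/L_c)/(d_t/d_c)² = 1.562×10^4 / (50.0)² = 6.250.

6.25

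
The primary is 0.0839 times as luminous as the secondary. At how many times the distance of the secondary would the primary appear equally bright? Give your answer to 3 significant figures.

0.290

Equal flux requires L_p/d_p² = L_s/d_s², so d_p/d_s = √(L_p/L_s)
= √(0.0839) = 0.2897.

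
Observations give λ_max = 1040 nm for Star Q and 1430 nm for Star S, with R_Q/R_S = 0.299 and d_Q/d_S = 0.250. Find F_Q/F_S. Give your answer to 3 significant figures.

Wien's law: T_Q/T_S = λ_S/λ_Q = 1430/1040 = 1.375.
L_Q/L_S = (R_Q/R_S)²(T_Q/T_S)⁴ = (0.299)²(1.375)⁴ = 0.3196.
F_Q/F_S = (L_Q/L_S)/(d_Q/d_S)² = 0.3196/(0.250)² = 5.113.

5.11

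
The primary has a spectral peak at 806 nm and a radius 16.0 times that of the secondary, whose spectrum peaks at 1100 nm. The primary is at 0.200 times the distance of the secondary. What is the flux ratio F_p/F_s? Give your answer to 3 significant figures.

Wien's law: T_p/T_s = λ_s/λ_p = 1100/806 = 1.365.
L_p/L_s = (R_p/R_s)²(T_p/T_s)⁴ = (16.0)²(1.365)⁴ = 888.1.
F_p/F_s = (L_p/L_s)/(d_p/d_s)² = 888.1/(0.200)² = 2.220×10^4.

2.22×10^4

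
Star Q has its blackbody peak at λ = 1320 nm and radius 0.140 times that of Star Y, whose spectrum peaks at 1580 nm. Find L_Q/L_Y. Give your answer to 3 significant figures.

0.0402

Wien's law gives T ∝ 1/λ_max, so T_Q/T_Y = λ_Y/λ_Q = 1580/1320 = 1.197.
Then L ∝ R²T⁴ gives L_Q/L_Y = (0.140)² × (1.197)⁴ = 0.01960 × 2.053 = 0.04023.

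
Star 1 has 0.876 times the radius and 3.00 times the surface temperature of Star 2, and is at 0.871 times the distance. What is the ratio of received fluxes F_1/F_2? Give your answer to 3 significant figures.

81.9

L_1/L_2 = (R_1/R_2)²(T_1/T_2)⁴ = (0.876)² × (3.00)⁴ = 62.16.
F_1/F_2 = (L_1/L_2)/(d_1/d_2)² = 62.16 / (0.871)² = 81.93.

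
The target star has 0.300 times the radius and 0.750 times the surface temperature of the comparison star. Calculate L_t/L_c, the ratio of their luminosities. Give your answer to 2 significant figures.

From the Stefan–Boltzmann law, L ∝ R²T⁴, so
L_t/L_c = (R_t/R_c)² (T_t/T_c)⁴ = (0.300)² × (0.750)⁴ = 0.09000 × 0.3164 = 0.02848.

0.028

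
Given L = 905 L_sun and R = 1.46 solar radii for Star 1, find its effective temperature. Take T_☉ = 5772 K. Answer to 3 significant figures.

2.62×10^4 K

T/T_☉ = (L/L_☉)^(1/4) / (R/R_☉)^(1/2)
T = 5772 × (905)^(1/4) / √(1.46) = 5772 × 5.485 / 1.208 = 2.620×10^4 K.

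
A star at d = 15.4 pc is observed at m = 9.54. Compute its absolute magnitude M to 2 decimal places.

M = m − 5 log₁₀(d/10 pc) = 9.54 − 5 log₁₀(15.4/10)
  = 9.54 − 5 × 0.188 = 9.54 − 0.94 = 8.60.

8.60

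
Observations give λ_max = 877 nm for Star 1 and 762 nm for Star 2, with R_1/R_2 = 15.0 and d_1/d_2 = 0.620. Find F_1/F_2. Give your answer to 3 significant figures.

Wien's law: T_1/T_2 = λ_2/λ_1 = 762/877 = 0.8689.
L_1/L_2 = (R_1/R_2)²(T_1/T_2)⁴ = (15.0)²(0.8689)⁴ = 128.2.
F_1/F_2 = (L_1/L_2)/(d_1/d_2)² = 128.2/(0.620)² = 333.6.

334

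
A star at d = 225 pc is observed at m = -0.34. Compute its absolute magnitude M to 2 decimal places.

-7.10

M = m − 5 log₁₀(d/10 pc) = -0.34 − 5 log₁₀(225/10)
  = -0.34 − 5 × 1.352 = -0.34 − 6.76 = -7.10.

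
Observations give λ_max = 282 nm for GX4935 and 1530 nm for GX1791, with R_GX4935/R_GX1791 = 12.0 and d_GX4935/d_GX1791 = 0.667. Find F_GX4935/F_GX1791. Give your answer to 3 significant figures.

Wien's law: T_GX4935/T_GX1791 = λ_GX1791/λ_GX4935 = 1530/282 = 5.426.
L_GX4935/L_GX1791 = (R_GX4935/R_GX1791)²(T_GX4935/T_GX1791)⁴ = (12.0)²(5.426)⁴ = 1.248×10^5.
F_GX4935/F_GX1791 = (L_GX4935/L_GX1791)/(d_GX4935/d_GX1791)² = 1.248×10^5/(0.667)² = 2.805×10^5.

2.80×10^5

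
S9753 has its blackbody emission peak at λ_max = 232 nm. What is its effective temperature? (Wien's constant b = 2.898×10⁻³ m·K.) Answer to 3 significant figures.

1.25×10^4 K

T = b/λ_max = 2.898×10⁻³ / (232×10⁻⁹) = 1.249×10^4 K.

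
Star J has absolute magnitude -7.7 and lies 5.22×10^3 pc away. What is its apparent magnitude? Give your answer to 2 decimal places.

5.89

m = M + 5 log₁₀(d/10 pc) = -7.7 + 5 log₁₀(5.22×10^3/10)
  = -7.7 + 5 × 2.718 = -7.7 + 13.59 = 5.89.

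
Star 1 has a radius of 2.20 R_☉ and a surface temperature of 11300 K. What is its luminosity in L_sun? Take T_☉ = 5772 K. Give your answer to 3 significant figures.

71.1 L_sun

L/L_☉ = (R/R_☉)² (T/T_☉)⁴ = (2.20)² × (11300/5772)⁴
       = 4.840 × (1.958)⁴ = 4.840 × 14.69 = 71.10.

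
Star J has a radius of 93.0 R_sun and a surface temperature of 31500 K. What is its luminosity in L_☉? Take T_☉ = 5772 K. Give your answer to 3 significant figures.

L/L_☉ = (R/R_☉)² (T/T_☉)⁴ = (93.0)² × (31500/5772)⁴
       = 8649 × (5.457)⁴ = 8649 × 887.0 = 7.672×10^6.

7.67×10^6 L_☉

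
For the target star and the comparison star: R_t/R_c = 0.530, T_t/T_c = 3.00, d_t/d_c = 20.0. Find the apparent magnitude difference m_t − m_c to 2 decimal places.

L_t/L_c = (0.530)²(3.00)⁴ = 22.75.
F_t/F_c = (L_t/L_c)/(d_t/d_c)² = 22.75/400.0 = 0.05688.
m_t − m_c = −2.5 log₁₀(0.05688) = 3.11.

3.11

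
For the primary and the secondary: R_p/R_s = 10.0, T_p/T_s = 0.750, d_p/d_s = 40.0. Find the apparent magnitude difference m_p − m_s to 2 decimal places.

4.26

L_p/L_s = (10.0)²(0.750)⁴ = 31.64.
F_p/F_s = (L_p/L_s)/(d_p/d_s)² = 31.64/1600 = 0.01978.
m_p − m_s = −2.5 log₁₀(0.01978) = 4.26.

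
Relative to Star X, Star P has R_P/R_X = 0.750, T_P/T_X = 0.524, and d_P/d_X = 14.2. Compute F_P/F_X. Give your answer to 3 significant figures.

L_P/L_X = (R_P/R_X)²(T_P/T_X)⁴ = (0.750)² × (0.524)⁴ = 0.04241.
F_P/F_X = (L_P/L_X)/(d_P/d_X)² = 0.04241 / (14.2)² = 2.103×10^-4.

2.10×10^-4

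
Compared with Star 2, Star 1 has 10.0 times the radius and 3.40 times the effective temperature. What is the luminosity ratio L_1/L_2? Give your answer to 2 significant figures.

1.3×10^4

From the Stefan–Boltzmann law, L ∝ R²T⁴, so
L_1/L_2 = (R_1/R_2)² (T_1/T_2)⁴ = (10.0)² × (3.40)⁴ = 100.0 × 133.6 = 1.336×10^4.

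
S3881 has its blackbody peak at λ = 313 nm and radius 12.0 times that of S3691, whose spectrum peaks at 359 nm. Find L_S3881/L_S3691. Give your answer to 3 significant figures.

249

Wien's law gives T ∝ 1/λ_max, so T_S3881/T_S3691 = λ_S3691/λ_S3881 = 359/313 = 1.147.
Then L ∝ R²T⁴ gives L_S3881/L_S3691 = (12.0)² × (1.147)⁴ = 144.0 × 1.731 = 249.2.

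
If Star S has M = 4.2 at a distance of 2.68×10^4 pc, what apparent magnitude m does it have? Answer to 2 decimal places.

21.34

m = M + 5 log₁₀(d/10 pc) = 4.2 + 5 log₁₀(2.68×10^4/10)
  = 4.2 + 5 × 3.428 = 4.2 + 17.14 = 21.34.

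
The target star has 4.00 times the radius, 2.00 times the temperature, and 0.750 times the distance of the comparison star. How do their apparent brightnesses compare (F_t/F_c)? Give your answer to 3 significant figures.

455

L_t/L_c = (R_t/R_c)²(T_t/T_c)⁴ = (4.00)² × (2.00)⁴ = 256.0.
F_t/F_c = (L_t/L_c)/(d_t/d_c)² = 256.0 / (0.750)² = 455.1.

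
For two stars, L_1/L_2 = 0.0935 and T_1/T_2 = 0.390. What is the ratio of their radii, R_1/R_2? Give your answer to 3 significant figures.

2.01

L ∝ R²T⁴ gives R ∝ √L / T², so
R_1/R_2 = √(0.0935) / (0.390)² = 0.3058 / 0.1521 = 2.010.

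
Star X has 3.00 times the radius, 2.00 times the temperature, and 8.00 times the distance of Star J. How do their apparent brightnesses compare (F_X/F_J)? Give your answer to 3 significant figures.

2.25

L_X/L_J = (R_X/R_J)²(T_X/T_J)⁴ = (3.00)² × (2.00)⁴ = 144.0.
F_X/F_J = (L_X/L_J)/(d_X/d_J)² = 144.0 / (8.00)² = 2.250.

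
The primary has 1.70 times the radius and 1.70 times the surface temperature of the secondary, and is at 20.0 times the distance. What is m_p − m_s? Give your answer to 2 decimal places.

L_p/L_s = (1.70)²(1.70)⁴ = 24.14.
F_p/F_s = (L_p/L_s)/(d_p/d_s)² = 24.14/400.0 = 0.06034.
m_p − m_s = −2.5 log₁₀(0.06034) = 3.05.

3.05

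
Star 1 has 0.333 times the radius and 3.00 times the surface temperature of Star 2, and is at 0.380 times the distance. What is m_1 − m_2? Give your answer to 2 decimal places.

-4.48

L_1/L_2 = (0.333)²(3.00)⁴ = 8.982.
F_1/F_2 = (L_1/L_2)/(d_1/d_2)² = 8.982/0.1444 = 62.20.
m_1 − m_2 = −2.5 log₁₀(62.20) = -4.48.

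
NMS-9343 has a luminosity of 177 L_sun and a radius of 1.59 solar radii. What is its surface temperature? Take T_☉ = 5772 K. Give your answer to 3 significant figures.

T/T_☉ = (L/L_☉)^(1/4) / (R/R_☉)^(1/2)
T = 5772 × (177)^(1/4) / √(1.59) = 5772 × 3.647 / 1.261 = 1.670×10^4 K.

1.67×10^4 K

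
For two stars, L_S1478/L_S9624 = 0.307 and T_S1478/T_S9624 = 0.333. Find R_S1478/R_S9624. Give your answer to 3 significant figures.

L ∝ R²T⁴ gives R ∝ √L / T², so
R_S1478/R_S9624 = √(0.307) / (0.333)² = 0.5541 / 0.1109 = 4.997.

5.00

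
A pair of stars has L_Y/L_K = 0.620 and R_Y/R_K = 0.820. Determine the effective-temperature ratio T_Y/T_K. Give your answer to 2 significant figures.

0.98

L ∝ R²T⁴ gives T ∝ (L/R²)^(1/4), so
T_Y/T_K = (0.620 / 0.820²)^(1/4) = (0.9221)^(1/4) = 0.9799.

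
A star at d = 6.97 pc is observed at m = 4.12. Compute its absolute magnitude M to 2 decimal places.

4.90

M = m − 5 log₁₀(d/10 pc) = 4.12 − 5 log₁₀(6.97/10)
  = 4.12 − 5 × -0.157 = 4.12 − -0.78 = 4.90.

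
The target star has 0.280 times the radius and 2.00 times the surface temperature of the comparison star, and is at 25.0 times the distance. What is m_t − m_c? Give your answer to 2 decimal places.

6.74

L_t/L_c = (0.280)²(2.00)⁴ = 1.254.
F_t/F_c = (L_t/L_c)/(d_t/d_c)² = 1.254/625.0 = 0.002007.
m_t − m_c = −2.5 log₁₀(0.002007) = 6.74.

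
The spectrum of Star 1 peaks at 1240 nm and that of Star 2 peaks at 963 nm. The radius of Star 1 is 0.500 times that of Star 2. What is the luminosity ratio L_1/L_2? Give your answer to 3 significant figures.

0.0909

Wien's law gives T ∝ 1/λ_max, so T_1/T_2 = λ_2/λ_1 = 963/1240 = 0.7766.
Then L ∝ R²T⁴ gives L_1/L_2 = (0.500)² × (0.7766)⁴ = 0.2500 × 0.3638 = 0.09094.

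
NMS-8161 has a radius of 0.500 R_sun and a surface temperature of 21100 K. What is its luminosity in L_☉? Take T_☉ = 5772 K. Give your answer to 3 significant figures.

44.6 L_☉

L/L_☉ = (R/R_☉)² (T/T_☉)⁴ = (0.500)² × (21100/5772)⁴
       = 0.2500 × (3.656)⁴ = 0.2500 × 178.6 = 44.64.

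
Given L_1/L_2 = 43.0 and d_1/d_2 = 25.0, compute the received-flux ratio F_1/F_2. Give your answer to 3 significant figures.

0.0688

F = L/(4πd²), so F_1/F_2 = (L_1/L_2) / (d_1/d_2)²
= 43.0 / (25.0)² = 43.0 / 625.0 = 0.06880.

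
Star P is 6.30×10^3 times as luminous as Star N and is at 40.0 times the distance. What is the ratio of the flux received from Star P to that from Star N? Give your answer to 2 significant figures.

3.9

F = L/(4πd²), so F_P/F_N = (L_P/L_N) / (d_P/d_N)²
= 6.30×10^3 / (40.0)² = 6.30×10^3 / 1600 = 3.938.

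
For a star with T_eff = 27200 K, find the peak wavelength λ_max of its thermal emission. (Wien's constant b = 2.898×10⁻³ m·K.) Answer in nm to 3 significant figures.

λ_max = b/T = 2.898×10⁻³ / 27200 = 1.07×10^-7 m = 106.5 nm.

107 nm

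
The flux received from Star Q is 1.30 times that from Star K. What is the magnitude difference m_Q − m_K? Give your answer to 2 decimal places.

-0.28

m_Q − m_K = −2.5 log₁₀(F_Q/F_K) = −2.5 log₁₀(1.30) = −2.5 × (0.114) = -0.285.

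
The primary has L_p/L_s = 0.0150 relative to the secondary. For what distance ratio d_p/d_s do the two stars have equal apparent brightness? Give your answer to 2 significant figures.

0.12

Equal flux requires L_p/d_p² = L_s/d_s², so d_p/d_s = √(L_p/L_s)
= √(0.0150) = 0.1225.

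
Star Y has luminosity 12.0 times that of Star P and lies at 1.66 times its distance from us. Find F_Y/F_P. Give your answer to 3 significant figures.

F = L/(4πd²), so F_Y/F_P = (L_Y/L_P) / (d_Y/d_P)²
= 12.0 / (1.66)² = 12.0 / 2.756 = 4.355.

4.35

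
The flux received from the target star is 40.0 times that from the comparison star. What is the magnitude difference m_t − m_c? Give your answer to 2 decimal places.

m_t − m_c = −2.5 log₁₀(F_t/F_c) = −2.5 log₁₀(40.0) = −2.5 × (1.602) = -4.005.

-4.01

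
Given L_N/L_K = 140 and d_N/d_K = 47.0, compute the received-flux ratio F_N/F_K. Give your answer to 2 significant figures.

0.063

F = L/(4πd²), so F_N/F_K = (L_N/L_K) / (d_N/d_K)²
= 140 / (47.0)² = 140 / 2209 = 0.06338.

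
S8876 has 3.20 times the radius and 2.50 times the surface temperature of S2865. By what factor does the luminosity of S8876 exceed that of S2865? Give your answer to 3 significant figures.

400

From the Stefan–Boltzmann law, L ∝ R²T⁴, so
L_S8876/L_S2865 = (R_S8876/R_S2865)² (T_S8876/T_S2865)⁴ = (3.20)² × (2.50)⁴ = 10.24 × 39.06 = 400.0.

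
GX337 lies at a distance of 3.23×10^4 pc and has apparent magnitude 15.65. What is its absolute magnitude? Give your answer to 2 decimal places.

M = m − 5 log₁₀(d/10 pc) = 15.65 − 5 log₁₀(3.23×10^4/10)
  = 15.65 − 5 × 3.509 = 15.65 − 17.55 = -1.90.

-1.90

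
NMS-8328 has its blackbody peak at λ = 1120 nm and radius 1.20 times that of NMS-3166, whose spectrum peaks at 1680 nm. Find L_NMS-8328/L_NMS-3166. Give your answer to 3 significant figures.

Wien's law gives T ∝ 1/λ_max, so T_NMS-8328/T_NMS-3166 = λ_NMS-3166/λ_NMS-8328 = 1680/1120 = 1.500.
Then L ∝ R²T⁴ gives L_NMS-8328/L_NMS-3166 = (1.20)² × (1.500)⁴ = 1.440 × 5.062 = 7.290.

7.29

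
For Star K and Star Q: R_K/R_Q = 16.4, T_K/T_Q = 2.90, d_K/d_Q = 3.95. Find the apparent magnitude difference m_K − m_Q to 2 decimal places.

L_K/L_Q = (16.4)²(2.90)⁴ = 1.902×10^4.
F_K/F_Q = (L_K/L_Q)/(d_K/d_Q)² = 1.902×10^4/15.60 = 1219.
m_K − m_Q = −2.5 log₁₀(1219) = -7.72.

-7.72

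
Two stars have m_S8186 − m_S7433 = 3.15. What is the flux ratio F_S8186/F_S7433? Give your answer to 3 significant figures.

0.0550

F_S8186/F_S7433 = 10^(−(m_S8186 − m_S7433)/2.5) = 10^(-3.15/2.5) = 10^-1.260 = 0.05495.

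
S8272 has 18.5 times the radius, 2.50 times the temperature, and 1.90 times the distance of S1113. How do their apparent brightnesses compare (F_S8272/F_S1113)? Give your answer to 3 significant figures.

3.70×10^3

L_S8272/L_S1113 = (R_S8272/R_S1113)²(T_S8272/T_S1113)⁴ = (18.5)² × (2.50)⁴ = 1.337×10^4.
F_S8272/F_S1113 = (L_S8272/L_S1113)/(d_S8272/d_S1113)² = 1.337×10^4 / (1.90)² = 3703.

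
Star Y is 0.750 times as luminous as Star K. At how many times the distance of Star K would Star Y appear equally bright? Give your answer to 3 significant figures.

Equal flux requires L_Y/d_Y² = L_K/d_K², so d_Y/d_K = √(L_Y/L_K)
= √(0.750) = 0.8660.

0.866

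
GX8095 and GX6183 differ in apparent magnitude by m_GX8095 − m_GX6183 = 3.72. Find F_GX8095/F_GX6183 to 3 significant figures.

F_GX8095/F_GX6183 = 10^(−(m_GX8095 − m_GX6183)/2.5) = 10^(-3.72/2.5) = 10^-1.488 = 0.03251.

0.0325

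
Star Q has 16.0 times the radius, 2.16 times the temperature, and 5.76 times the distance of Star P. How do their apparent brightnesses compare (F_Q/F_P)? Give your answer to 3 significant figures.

L_Q/L_P = (R_Q/R_P)²(T_Q/T_P)⁴ = (16.0)² × (2.16)⁴ = 5573.
F_Q/F_P = (L_Q/L_P)/(d_Q/d_P)² = 5573 / (5.76)² = 168.0.

168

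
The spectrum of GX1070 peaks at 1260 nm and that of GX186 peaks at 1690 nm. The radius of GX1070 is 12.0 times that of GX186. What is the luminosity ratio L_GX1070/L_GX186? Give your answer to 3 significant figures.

466

Wien's law gives T ∝ 1/λ_max, so T_GX1070/T_GX186 = λ_GX186/λ_GX1070 = 1690/1260 = 1.341.
Then L ∝ R²T⁴ gives L_GX1070/L_GX186 = (12.0)² × (1.341)⁴ = 144.0 × 3.236 = 466.0.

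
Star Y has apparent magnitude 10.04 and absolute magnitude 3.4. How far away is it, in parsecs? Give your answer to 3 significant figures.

213 pc

m − M = 5 log₁₀(d/10 pc)
10.04 − (3.4) = 6.64 = 5 log₁₀(d/10)
d = 10 × 10^(6.64/5) = 10 × 10^1.328 = 212.8 pc.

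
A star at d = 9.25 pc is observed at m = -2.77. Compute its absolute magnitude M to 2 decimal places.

M = m − 5 log₁₀(d/10 pc) = -2.77 − 5 log₁₀(9.25/10)
  = -2.77 − 5 × -0.034 = -2.77 − -0.17 = -2.60.

-2.60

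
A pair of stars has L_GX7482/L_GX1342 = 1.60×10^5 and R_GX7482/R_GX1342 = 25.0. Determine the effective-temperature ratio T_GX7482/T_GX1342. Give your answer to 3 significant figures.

L ∝ R²T⁴ gives T ∝ (L/R²)^(1/4), so
T_GX7482/T_GX1342 = (1.60×10^5 / 25.0²)^(1/4) = (256.0)^(1/4) = 4.000.

4.00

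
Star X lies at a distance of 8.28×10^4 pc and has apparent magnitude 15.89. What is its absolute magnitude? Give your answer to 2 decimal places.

M = m − 5 log₁₀(d/10 pc) = 15.89 − 5 log₁₀(8.28×10^4/10)
  = 15.89 − 5 × 3.918 = 15.89 − 19.59 = -3.70.

-3.70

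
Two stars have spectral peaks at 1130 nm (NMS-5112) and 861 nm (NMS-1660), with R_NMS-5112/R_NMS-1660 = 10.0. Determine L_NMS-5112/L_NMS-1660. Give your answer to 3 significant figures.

33.7

Wien's law gives T ∝ 1/λ_max, so T_NMS-5112/T_NMS-1660 = λ_NMS-1660/λ_NMS-5112 = 861/1130 = 0.7619.
Then L ∝ R²T⁴ gives L_NMS-5112/L_NMS-1660 = (10.0)² × (0.7619)⁴ = 100.0 × 0.3371 = 33.71.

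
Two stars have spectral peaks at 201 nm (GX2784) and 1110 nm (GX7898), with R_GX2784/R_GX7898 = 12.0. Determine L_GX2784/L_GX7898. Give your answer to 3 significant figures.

Wien's law gives T ∝ 1/λ_max, so T_GX2784/T_GX7898 = λ_GX7898/λ_GX2784 = 1110/201 = 5.522.
Then L ∝ R²T⁴ gives L_GX2784/L_GX7898 = (12.0)² × (5.522)⁴ = 144.0 × 930.1 = 1.339×10^5.

1.34×10^5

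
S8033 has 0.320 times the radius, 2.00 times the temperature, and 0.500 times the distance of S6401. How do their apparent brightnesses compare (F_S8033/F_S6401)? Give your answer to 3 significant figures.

6.55

L_S8033/L_S6401 = (R_S8033/R_S6401)²(T_S8033/T_S6401)⁴ = (0.320)² × (2.00)⁴ = 1.638.
F_S8033/F_S6401 = (L_S8033/L_S6401)/(d_S8033/d_S6401)² = 1.638 / (0.500)² = 6.554.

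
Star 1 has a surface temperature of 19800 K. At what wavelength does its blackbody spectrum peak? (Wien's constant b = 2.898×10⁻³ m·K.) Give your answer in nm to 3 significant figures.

λ_max = b/T = 2.898×10⁻³ / 19800 = 1.46×10^-7 m = 146.4 nm.

146 nm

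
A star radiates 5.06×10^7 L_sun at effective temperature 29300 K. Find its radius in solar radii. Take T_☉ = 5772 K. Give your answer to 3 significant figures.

276 solar radii

R/R_☉ = √(L/L_☉) / (T/T_☉)² = √(5.06×10^7) / (5.076)²
       = 7113 / 25.77 = 276.1.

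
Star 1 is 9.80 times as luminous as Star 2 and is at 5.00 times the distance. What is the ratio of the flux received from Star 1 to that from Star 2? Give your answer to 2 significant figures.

F = L/(4πd²), so F_1/F_2 = (L_1/L_2) / (d_1/d_2)²
= 9.80 / (5.00)² = 9.80 / 25.00 = 0.3920.

0.39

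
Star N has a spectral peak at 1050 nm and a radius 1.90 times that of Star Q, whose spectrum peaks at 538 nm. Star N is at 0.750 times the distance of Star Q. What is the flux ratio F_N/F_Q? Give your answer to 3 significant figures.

0.442

Wien's law: T_N/T_Q = λ_Q/λ_N = 538/1050 = 0.5124.
L_N/L_Q = (R_N/R_Q)²(T_N/T_Q)⁴ = (1.90)²(0.5124)⁴ = 0.2488.
F_N/F_Q = (L_N/L_Q)/(d_N/d_Q)² = 0.2488/(0.750)² = 0.4423.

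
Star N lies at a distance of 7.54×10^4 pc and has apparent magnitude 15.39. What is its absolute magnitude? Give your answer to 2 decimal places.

M = m − 5 log₁₀(d/10 pc) = 15.39 − 5 log₁₀(7.54×10^4/10)
  = 15.39 − 5 × 3.877 = 15.39 − 19.39 = -4.00.

-4.00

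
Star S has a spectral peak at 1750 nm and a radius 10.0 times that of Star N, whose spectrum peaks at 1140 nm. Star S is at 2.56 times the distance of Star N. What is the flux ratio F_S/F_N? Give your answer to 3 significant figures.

2.75

Wien's law: T_S/T_N = λ_N/λ_S = 1140/1750 = 0.6514.
L_S/L_N = (R_S/R_N)²(T_S/T_N)⁴ = (10.0)²(0.6514)⁴ = 18.01.
F_S/F_N = (L_S/L_N)/(d_S/d_N)² = 18.01/(2.56)² = 2.748.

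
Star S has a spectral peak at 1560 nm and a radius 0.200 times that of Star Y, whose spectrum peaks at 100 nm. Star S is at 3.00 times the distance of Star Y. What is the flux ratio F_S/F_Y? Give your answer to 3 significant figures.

Wien's law: T_S/T_Y = λ_Y/λ_S = 100/1560 = 0.06410.
L_S/L_Y = (R_S/R_Y)²(T_S/T_Y)⁴ = (0.200)²(0.06410)⁴ = 6.754×10^-7.
F_S/F_Y = (L_S/L_Y)/(d_S/d_Y)² = 6.754×10^-7/(3.00)² = 7.504×10^-8.

7.50×10^-8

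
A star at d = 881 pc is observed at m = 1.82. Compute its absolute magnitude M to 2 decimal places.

-7.90

M = m − 5 log₁₀(d/10 pc) = 1.82 − 5 log₁₀(881/10)
  = 1.82 − 5 × 1.945 = 1.82 − 9.72 = -7.90.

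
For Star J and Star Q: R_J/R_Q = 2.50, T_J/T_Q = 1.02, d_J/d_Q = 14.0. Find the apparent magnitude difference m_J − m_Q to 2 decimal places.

L_J/L_Q = (2.50)²(1.02)⁴ = 6.765.
F_J/F_Q = (L_J/L_Q)/(d_J/d_Q)² = 6.765/196.0 = 0.03452.
m_J − m_Q = −2.5 log₁₀(0.03452) = 3.65.

3.65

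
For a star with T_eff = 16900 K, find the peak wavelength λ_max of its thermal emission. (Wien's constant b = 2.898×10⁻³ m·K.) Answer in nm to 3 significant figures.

λ_max = b/T = 2.898×10⁻³ / 16900 = 1.71×10^-7 m = 171.5 nm.

171 nm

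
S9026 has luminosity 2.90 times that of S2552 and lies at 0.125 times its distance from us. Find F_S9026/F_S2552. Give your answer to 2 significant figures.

1.9×10^2

F = L/(4πd²), so F_S9026/F_S2552 = (L_S9026/L_S2552) / (d_S9026/d_S2552)²
= 2.90 / (0.125)² = 2.90 / 0.01562 = 185.6.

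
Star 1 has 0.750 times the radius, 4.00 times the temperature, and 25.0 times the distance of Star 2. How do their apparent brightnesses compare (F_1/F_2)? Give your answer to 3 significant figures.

L_1/L_2 = (R_1/R_2)²(T_1/T_2)⁴ = (0.750)² × (4.00)⁴ = 144.0.
F_1/F_2 = (L_1/L_2)/(d_1/d_2)² = 144.0 / (25.0)² = 0.2304.

0.230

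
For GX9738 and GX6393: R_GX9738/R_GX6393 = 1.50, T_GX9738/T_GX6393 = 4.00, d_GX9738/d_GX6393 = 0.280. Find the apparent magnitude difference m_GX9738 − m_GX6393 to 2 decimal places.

L_GX9738/L_GX6393 = (1.50)²(4.00)⁴ = 576.0.
F_GX9738/F_GX6393 = (L_GX9738/L_GX6393)/(d_GX9738/d_GX6393)² = 576.0/0.07840 = 7347.
m_GX9738 − m_GX6393 = −2.5 log₁₀(7347) = -9.67.

-9.67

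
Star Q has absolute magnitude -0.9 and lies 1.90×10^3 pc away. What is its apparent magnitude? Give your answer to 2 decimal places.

m = M + 5 log₁₀(d/10 pc) = -0.9 + 5 log₁₀(1.90×10^3/10)
  = -0.9 + 5 × 2.279 = -0.9 + 11.39 = 10.49.

10.49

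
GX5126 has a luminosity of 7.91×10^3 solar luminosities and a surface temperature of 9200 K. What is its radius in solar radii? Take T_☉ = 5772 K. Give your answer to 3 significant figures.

R/R_☉ = √(L/L_☉) / (T/T_☉)² = √(7.91×10^3) / (1.594)²
       = 88.94 / 2.541 = 35.01.

35.0 solar radii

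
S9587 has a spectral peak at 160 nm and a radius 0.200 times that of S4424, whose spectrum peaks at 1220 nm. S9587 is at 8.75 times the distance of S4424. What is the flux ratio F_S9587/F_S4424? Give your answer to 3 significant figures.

1.77

Wien's law: T_S9587/T_S4424 = λ_S4424/λ_S9587 = 1220/160 = 7.625.
L_S9587/L_S4424 = (R_S9587/R_S4424)²(T_S9587/T_S4424)⁴ = (0.200)²(7.625)⁴ = 135.2.
F_S9587/F_S4424 = (L_S9587/L_S4424)/(d_S9587/d_S4424)² = 135.2/(8.75)² = 1.766.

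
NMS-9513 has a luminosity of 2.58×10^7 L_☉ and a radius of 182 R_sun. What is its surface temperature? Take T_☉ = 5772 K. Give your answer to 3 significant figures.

T/T_☉ = (L/L_☉)^(1/4) / (R/R_☉)^(1/2)
T = 5772 × (2.58×10^7)^(1/4) / √(182) = 5772 × 71.27 / 13.49 = 3.049×10^4 K.

3.05×10^4 K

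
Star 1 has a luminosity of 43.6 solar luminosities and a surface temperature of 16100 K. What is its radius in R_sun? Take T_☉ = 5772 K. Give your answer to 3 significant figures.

0.849 R_sun

R/R_☉ = √(L/L_☉) / (T/T_☉)² = √(43.6) / (2.789)²
       = 6.603 / 7.780 = 0.8487.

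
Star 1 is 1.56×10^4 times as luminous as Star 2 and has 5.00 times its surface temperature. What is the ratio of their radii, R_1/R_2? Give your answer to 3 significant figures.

5.00

L ∝ R²T⁴ gives R ∝ √L / T², so
R_1/R_2 = √(1.56×10^4) / (5.00)² = 124.9 / 25.00 = 4.996.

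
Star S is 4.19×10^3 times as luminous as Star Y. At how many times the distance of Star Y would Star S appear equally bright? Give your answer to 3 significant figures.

Equal flux requires L_S/d_S² = L_Y/d_Y², so d_S/d_Y = √(L_S/L_Y)
= √(4.19×10^3) = 64.73.

64.7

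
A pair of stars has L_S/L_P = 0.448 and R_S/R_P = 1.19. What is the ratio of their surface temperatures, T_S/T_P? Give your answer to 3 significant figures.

0.750

L ∝ R²T⁴ gives T ∝ (L/R²)^(1/4), so
T_S/T_P = (0.448 / 1.19²)^(1/4) = (0.3164)^(1/4) = 0.7500.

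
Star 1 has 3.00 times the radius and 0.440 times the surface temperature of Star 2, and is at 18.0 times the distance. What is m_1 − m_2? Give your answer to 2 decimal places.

7.46

L_1/L_2 = (3.00)²(0.440)⁴ = 0.3373.
F_1/F_2 = (L_1/L_2)/(d_1/d_2)² = 0.3373/324.0 = 0.001041.
m_1 − m_2 = −2.5 log₁₀(0.001041) = 7.46.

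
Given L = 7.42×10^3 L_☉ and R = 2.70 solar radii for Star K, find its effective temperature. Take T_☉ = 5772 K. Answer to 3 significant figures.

T/T_☉ = (L/L_☉)^(1/4) / (R/R_☉)^(1/2)
T = 5772 × (7.42×10^3)^(1/4) / √(2.70) = 5772 × 9.281 / 1.643 = 3.260×10^4 K.

3.26×10^4 K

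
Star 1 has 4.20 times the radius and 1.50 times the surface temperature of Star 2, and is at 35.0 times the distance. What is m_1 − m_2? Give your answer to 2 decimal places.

2.84

L_1/L_2 = (4.20)²(1.50)⁴ = 89.30.
F_1/F_2 = (L_1/L_2)/(d_1/d_2)² = 89.30/1225 = 0.07290.
m_1 − m_2 = −2.5 log₁₀(0.07290) = 2.84.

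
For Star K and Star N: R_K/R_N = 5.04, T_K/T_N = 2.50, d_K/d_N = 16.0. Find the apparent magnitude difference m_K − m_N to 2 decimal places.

L_K/L_N = (5.04)²(2.50)⁴ = 992.3.
F_K/F_N = (L_K/L_N)/(d_K/d_N)² = 992.3/256.0 = 3.876.
m_K − m_N = −2.5 log₁₀(3.876) = -1.47.

-1.47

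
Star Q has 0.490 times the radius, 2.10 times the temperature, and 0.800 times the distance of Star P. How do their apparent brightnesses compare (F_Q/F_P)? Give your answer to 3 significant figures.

L_Q/L_P = (R_Q/R_P)²(T_Q/T_P)⁴ = (0.490)² × (2.10)⁴ = 4.669.
F_Q/F_P = (L_Q/L_P)/(d_Q/d_P)² = 4.669 / (0.800)² = 7.296.

7.30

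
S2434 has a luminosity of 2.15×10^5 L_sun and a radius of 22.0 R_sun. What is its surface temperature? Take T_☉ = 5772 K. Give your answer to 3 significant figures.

2.65×10^4 K

T/T_☉ = (L/L_☉)^(1/4) / (R/R_☉)^(1/2)
T = 5772 × (2.15×10^5)^(1/4) / √(22.0) = 5772 × 21.53 / 4.690 = 2.650×10^4 K.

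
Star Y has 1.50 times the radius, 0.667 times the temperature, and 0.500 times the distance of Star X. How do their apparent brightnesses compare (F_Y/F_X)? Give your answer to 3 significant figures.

1.78

L_Y/L_X = (R_Y/R_X)²(T_Y/T_X)⁴ = (1.50)² × (0.667)⁴ = 0.4453.
F_Y/F_X = (L_Y/L_X)/(d_Y/d_X)² = 0.4453 / (0.500)² = 1.781.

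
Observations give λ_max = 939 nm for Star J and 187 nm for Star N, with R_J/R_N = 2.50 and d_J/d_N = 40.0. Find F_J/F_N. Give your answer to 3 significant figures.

6.14×10^-6

Wien's law: T_J/T_N = λ_N/λ_J = 187/939 = 0.1991.
L_J/L_N = (R_J/R_N)²(T_J/T_N)⁴ = (2.50)²(0.1991)⁴ = 0.009831.
F_J/F_N = (L_J/L_N)/(d_J/d_N)² = 0.009831/(40.0)² = 6.144×10^-6.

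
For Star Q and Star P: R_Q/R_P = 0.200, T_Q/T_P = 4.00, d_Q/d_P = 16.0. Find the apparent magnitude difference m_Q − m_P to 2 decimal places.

L_Q/L_P = (0.200)²(4.00)⁴ = 10.24.
F_Q/F_P = (L_Q/L_P)/(d_Q/d_P)² = 10.24/256.0 = 0.04000.
m_Q − m_P = −2.5 log₁₀(0.04000) = 3.49.

3.49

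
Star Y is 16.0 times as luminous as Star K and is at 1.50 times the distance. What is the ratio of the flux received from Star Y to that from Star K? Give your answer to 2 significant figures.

7.1

F = L/(4πd²), so F_Y/F_K = (L_Y/L_K) / (d_Y/d_K)²
= 16.0 / (1.50)² = 16.0 / 2.250 = 7.111.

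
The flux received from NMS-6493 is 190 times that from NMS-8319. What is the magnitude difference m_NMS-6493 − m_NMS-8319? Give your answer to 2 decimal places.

-5.70

m_NMS-6493 − m_NMS-8319 = −2.5 log₁₀(F_NMS-6493/F_NMS-8319) = −2.5 log₁₀(190) = −2.5 × (2.279) = -5.697.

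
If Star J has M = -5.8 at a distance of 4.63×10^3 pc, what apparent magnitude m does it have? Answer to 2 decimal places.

m = M + 5 log₁₀(d/10 pc) = -5.8 + 5 log₁₀(4.63×10^3/10)
  = -5.8 + 5 × 2.666 = -5.8 + 13.33 = 7.53.

7.53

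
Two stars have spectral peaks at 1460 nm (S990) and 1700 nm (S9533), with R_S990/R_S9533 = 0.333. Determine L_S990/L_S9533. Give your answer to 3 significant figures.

0.204

Wien's law gives T ∝ 1/λ_max, so T_S990/T_S9533 = λ_S9533/λ_S990 = 1700/1460 = 1.164.
Then L ∝ R²T⁴ gives L_S990/L_S9533 = (0.333)² × (1.164)⁴ = 0.1109 × 1.838 = 0.2038.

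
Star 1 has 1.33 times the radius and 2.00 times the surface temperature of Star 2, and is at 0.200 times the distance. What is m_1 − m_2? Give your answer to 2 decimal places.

L_1/L_2 = (1.33)²(2.00)⁴ = 28.30.
F_1/F_2 = (L_1/L_2)/(d_1/d_2)² = 28.30/0.04000 = 707.6.
m_1 − m_2 = −2.5 log₁₀(707.6) = -7.12.

-7.12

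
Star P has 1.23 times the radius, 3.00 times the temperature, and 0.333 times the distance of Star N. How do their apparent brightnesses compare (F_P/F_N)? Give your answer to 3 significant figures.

1.11×10^3

L_P/L_N = (R_P/R_N)²(T_P/T_N)⁴ = (1.23)² × (3.00)⁴ = 122.5.
F_P/F_N = (L_P/L_N)/(d_P/d_N)² = 122.5 / (0.333)² = 1105.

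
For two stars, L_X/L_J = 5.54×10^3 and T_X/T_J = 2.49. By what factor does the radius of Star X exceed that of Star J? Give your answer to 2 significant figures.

L ∝ R²T⁴ gives R ∝ √L / T², so
R_X/R_J = √(5.54×10^3) / (2.49)² = 74.43 / 6.200 = 12.00.

12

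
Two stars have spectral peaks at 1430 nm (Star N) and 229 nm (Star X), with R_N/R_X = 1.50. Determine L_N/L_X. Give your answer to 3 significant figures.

Wien's law gives T ∝ 1/λ_max, so T_N/T_X = λ_X/λ_N = 229/1430 = 0.1601.
Then L ∝ R²T⁴ gives L_N/L_X = (1.50)² × (0.1601)⁴ = 2.250 × 6.577×10^-4 = 0.001480.

0.00148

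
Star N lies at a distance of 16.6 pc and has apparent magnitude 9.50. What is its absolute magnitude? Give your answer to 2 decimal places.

8.40

M = m − 5 log₁₀(d/10 pc) = 9.50 − 5 log₁₀(16.6/10)
  = 9.50 − 5 × 0.220 = 9.50 − 1.10 = 8.40.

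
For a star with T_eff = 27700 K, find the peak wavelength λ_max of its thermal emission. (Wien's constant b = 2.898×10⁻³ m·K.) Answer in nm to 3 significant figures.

105 nm

λ_max = b/T = 2.898×10⁻³ / 27700 = 1.05×10^-7 m = 104.6 nm.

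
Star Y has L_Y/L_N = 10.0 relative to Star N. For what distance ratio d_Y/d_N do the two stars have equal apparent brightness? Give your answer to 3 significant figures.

Equal flux requires L_Y/d_Y² = L_N/d_N², so d_Y/d_N = √(L_Y/L_N)
= √(10.0) = 3.162.

3.16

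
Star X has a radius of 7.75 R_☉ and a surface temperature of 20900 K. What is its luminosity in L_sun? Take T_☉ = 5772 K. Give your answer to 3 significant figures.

1.03×10^4 L_sun

L/L_☉ = (R/R_☉)² (T/T_☉)⁴ = (7.75)² × (20900/5772)⁴
       = 60.06 × (3.621)⁴ = 60.06 × 171.9 = 1.032×10^4.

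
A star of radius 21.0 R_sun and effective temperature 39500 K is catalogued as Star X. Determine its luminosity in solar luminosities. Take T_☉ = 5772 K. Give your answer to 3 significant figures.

9.67×10^5 solar luminosities

L/L_☉ = (R/R_☉)² (T/T_☉)⁴ = (21.0)² × (39500/5772)⁴
       = 441.0 × (6.843)⁴ = 441.0 × 2193 = 9.672×10^5.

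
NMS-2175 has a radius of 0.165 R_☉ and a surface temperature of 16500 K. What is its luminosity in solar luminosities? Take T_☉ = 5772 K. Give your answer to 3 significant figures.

L/L_☉ = (R/R_☉)² (T/T_☉)⁴ = (0.165)² × (16500/5772)⁴
       = 0.02723 × (2.859)⁴ = 0.02723 × 66.78 = 1.818.

1.82 solar luminosities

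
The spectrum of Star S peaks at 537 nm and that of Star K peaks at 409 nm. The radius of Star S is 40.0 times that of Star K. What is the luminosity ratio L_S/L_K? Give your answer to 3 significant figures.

Wien's law gives T ∝ 1/λ_max, so T_S/T_K = λ_K/λ_S = 409/537 = 0.7616.
Then L ∝ R²T⁴ gives L_S/L_K = (40.0)² × (0.7616)⁴ = 1600 × 0.3365 = 538.4.

538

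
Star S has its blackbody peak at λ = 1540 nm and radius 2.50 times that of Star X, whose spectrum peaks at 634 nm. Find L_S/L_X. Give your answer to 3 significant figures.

0.180

Wien's law gives T ∝ 1/λ_max, so T_S/T_X = λ_X/λ_S = 634/1540 = 0.4117.
Then L ∝ R²T⁴ gives L_S/L_X = (2.50)² × (0.4117)⁴ = 6.250 × 0.02873 = 0.1795.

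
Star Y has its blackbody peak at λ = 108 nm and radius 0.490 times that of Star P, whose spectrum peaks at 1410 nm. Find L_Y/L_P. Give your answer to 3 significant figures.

6.98×10^3

Wien's law gives T ∝ 1/λ_max, so T_Y/T_P = λ_P/λ_Y = 1410/108 = 13.06.
Then L ∝ R²T⁴ gives L_Y/L_P = (0.490)² × (13.06)⁴ = 0.2401 × 2.905×10^4 = 6975.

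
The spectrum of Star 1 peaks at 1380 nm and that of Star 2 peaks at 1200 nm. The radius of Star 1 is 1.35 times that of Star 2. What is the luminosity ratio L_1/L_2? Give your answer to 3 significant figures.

1.04

Wien's law gives T ∝ 1/λ_max, so T_1/T_2 = λ_2/λ_1 = 1200/1380 = 0.8696.
Then L ∝ R²T⁴ gives L_1/L_2 = (1.35)² × (0.8696)⁴ = 1.823 × 0.5718 = 1.042.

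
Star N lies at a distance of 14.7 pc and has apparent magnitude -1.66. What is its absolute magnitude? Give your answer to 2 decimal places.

M = m − 5 log₁₀(d/10 pc) = -1.66 − 5 log₁₀(14.7/10)
  = -1.66 − 5 × 0.167 = -1.66 − 0.84 = -2.50.

-2.50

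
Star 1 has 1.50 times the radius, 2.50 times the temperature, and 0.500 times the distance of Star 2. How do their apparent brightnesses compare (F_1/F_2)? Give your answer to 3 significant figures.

L_1/L_2 = (R_1/R_2)²(T_1/T_2)⁴ = (1.50)² × (2.50)⁴ = 87.89.
F_1/F_2 = (L_1/L_2)/(d_1/d_2)² = 87.89 / (0.500)² = 351.6.

352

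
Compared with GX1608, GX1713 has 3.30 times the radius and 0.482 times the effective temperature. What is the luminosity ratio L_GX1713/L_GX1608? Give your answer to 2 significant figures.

From the Stefan–Boltzmann law, L ∝ R²T⁴, so
L_GX1713/L_GX1608 = (R_GX1713/R_GX1608)² (T_GX1713/T_GX1608)⁴ = (3.30)² × (0.482)⁴ = 10.89 × 0.05397 = 0.5878.

0.59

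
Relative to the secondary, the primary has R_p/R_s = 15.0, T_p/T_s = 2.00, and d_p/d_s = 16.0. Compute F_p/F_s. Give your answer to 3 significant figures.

14.1

L_p/L_s = (R_p/R_s)²(T_p/T_s)⁴ = (15.0)² × (2.00)⁴ = 3600.
F_p/F_s = (L_p/L_s)/(d_p/d_s)² = 3600 / (16.0)² = 14.06.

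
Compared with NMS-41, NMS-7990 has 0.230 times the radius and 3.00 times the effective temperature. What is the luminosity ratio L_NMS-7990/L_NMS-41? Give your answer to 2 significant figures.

4.3

From the Stefan–Boltzmann law, L ∝ R²T⁴, so
L_NMS-7990/L_NMS-41 = (R_NMS-7990/R_NMS-41)² (T_NMS-7990/T_NMS-41)⁴ = (0.230)² × (3.00)⁴ = 0.05290 × 81.00 = 4.285.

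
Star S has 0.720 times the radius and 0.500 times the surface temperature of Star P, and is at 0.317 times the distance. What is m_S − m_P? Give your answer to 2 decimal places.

L_S/L_P = (0.720)²(0.500)⁴ = 0.03240.
F_S/F_P = (L_S/L_P)/(d_S/d_P)² = 0.03240/0.1005 = 0.3224.
m_S − m_P = −2.5 log₁₀(0.3224) = 1.23.

1.23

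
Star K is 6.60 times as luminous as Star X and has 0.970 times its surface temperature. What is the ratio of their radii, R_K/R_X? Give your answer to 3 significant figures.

L ∝ R²T⁴ gives R ∝ √L / T², so
R_K/R_X = √(6.60) / (0.970)² = 2.569 / 0.9409 = 2.730.

2.73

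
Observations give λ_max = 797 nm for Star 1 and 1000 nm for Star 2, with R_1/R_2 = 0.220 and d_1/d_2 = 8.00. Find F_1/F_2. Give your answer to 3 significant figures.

0.00187

Wien's law: T_1/T_2 = λ_2/λ_1 = 1000/797 = 1.255.
L_1/L_2 = (R_1/R_2)²(T_1/T_2)⁴ = (0.220)²(1.255)⁴ = 0.1200.
F_1/F_2 = (L_1/L_2)/(d_1/d_2)² = 0.1200/(8.00)² = 0.001874.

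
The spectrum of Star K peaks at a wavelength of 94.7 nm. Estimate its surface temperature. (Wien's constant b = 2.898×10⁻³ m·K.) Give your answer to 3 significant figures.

3.06×10^4 K

T = b/λ_max = 2.898×10⁻³ / (94.7×10⁻⁹) = 3.060×10^4 K.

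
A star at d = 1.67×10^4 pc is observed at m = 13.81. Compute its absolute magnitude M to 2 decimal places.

M = m − 5 log₁₀(d/10 pc) = 13.81 − 5 log₁₀(1.67×10^4/10)
  = 13.81 − 5 × 3.223 = 13.81 − 16.11 = -2.30.

-2.30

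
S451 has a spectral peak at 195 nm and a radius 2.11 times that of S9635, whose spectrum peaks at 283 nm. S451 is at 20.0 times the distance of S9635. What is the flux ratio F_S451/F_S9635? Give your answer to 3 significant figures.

0.0494

Wien's law: T_S451/T_S9635 = λ_S9635/λ_S451 = 283/195 = 1.451.
L_S451/L_S9635 = (R_S451/R_S9635)²(T_S451/T_S9635)⁴ = (2.11)²(1.451)⁴ = 19.75.
F_S451/F_S9635 = (L_S451/L_S9635)/(d_S451/d_S9635)² = 19.75/(20.0)² = 0.04938.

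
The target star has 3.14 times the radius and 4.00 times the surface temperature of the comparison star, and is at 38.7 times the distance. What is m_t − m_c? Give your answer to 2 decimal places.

-0.57

L_t/L_c = (3.14)²(4.00)⁴ = 2524.
F_t/F_c = (L_t/L_c)/(d_t/d_c)² = 2524/1498 = 1.685.
m_t − m_c = −2.5 log₁₀(1.685) = -0.57.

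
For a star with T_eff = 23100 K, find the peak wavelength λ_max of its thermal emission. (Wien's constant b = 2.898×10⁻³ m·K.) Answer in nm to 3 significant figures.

λ_max = b/T = 2.898×10⁻³ / 23100 = 1.25×10^-7 m = 125.5 nm.

125 nm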